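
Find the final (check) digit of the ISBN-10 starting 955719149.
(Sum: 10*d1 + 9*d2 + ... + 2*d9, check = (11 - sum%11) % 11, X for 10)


Weighted sum: 309
309 mod 11 = 1

Check digit: X


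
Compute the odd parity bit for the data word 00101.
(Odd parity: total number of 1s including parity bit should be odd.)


Number of 1s in data: 2
Parity bit: 1

1


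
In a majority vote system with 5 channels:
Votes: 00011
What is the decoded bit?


Ones: 2 out of 5
Threshold: 3

0 (2/5 voted 1)


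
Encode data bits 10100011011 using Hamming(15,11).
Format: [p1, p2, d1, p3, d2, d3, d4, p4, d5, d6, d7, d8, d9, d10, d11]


Parity bits: p1=1, p2=1, p3=0, p4=0

111001000011011


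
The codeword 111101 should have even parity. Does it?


Number of 1s: 5

No, parity error (5 ones)


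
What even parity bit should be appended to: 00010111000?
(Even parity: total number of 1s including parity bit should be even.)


Number of 1s in data: 4
Parity bit: 0

0


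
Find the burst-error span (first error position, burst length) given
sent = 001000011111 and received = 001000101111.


XOR: 000000110000

Burst at position 6, length 2


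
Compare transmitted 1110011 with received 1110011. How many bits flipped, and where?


XOR: 0000000

0 errors (received matches sent)


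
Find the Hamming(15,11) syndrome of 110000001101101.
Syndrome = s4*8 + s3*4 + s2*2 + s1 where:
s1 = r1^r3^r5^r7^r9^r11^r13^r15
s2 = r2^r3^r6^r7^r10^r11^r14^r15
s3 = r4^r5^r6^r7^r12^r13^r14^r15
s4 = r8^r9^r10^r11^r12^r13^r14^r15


s1=0, s2=1, s3=1, s4=1

Syndrome = 14 (error at position 14)


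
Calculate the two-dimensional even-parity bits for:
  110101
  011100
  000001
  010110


Row parities: 0111
Column parities: 111110

Row P: 0111, Col P: 111110, Corner: 1


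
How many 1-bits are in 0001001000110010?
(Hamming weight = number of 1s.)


Counting 1s in 0001001000110010

5


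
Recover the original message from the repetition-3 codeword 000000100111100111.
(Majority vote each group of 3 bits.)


Groups: 000, 000, 100, 111, 100, 111
Majority votes: 000101

000101


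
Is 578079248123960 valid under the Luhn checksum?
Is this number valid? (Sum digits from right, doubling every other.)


Luhn sum = 74
74 mod 10 = 4

Invalid (Luhn sum mod 10 = 4)


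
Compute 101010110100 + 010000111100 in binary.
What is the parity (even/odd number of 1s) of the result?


101010110100 = 2740
010000111100 = 1084
Sum = 3824 = 111011110000
1s count = 7

odd parity (7 ones in 111011110000)


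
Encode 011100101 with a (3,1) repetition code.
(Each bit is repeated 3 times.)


Each bit -> 3 copies

000111111111000000111000111


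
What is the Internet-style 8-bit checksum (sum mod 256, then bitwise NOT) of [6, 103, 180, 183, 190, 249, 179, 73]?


Sum = 1163 mod 256 = 139
Complement = 116

116


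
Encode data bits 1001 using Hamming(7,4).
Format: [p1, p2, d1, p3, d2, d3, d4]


Parity bits: p1=0, p2=0, p3=1

0011001


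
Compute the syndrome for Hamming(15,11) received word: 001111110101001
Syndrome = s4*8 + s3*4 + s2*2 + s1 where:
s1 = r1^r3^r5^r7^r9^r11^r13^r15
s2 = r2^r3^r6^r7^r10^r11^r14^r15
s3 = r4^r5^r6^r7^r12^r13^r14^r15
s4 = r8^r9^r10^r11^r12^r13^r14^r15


s1=0, s2=1, s3=0, s4=0

Syndrome = 2 (error at position 2)


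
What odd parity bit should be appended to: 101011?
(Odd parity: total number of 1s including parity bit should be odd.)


Number of 1s in data: 4
Parity bit: 1

1


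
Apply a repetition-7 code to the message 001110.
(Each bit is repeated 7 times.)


Each bit -> 7 copies

000000000000001111111111111111111110000000


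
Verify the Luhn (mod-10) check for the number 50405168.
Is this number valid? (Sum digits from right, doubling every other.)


Luhn sum = 22
22 mod 10 = 2

Invalid (Luhn sum mod 10 = 2)


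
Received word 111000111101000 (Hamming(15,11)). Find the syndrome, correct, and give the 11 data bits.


Syndrome = 0: no error detected

Data: 10011101000 (no errors)


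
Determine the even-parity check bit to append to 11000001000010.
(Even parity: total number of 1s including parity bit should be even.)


Number of 1s in data: 4
Parity bit: 0

0


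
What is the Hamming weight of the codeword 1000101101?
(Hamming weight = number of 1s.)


Counting 1s in 1000101101

5


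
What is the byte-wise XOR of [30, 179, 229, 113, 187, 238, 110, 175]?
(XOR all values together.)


XOR chain: 30 ^ 179 ^ 229 ^ 113 ^ 187 ^ 238 ^ 110 ^ 175 = 173

173


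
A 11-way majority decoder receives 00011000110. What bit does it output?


Ones: 4 out of 11
Threshold: 6

0 (4/11 voted 1)


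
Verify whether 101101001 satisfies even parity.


Number of 1s: 5

No, parity error (5 ones)


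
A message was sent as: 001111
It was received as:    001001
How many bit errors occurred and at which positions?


XOR: 000110

2 error(s) at position(s): 3, 4


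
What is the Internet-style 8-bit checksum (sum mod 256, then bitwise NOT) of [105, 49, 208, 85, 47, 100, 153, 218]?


Sum = 965 mod 256 = 197
Complement = 58

58


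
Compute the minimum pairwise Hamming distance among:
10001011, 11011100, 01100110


Comparing all pairs, minimum distance: 5
Can detect 4 errors, correct 2 errors

5


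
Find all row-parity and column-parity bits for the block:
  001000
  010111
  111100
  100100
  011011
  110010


Row parities: 100001
Column parities: 101110

Row P: 100001, Col P: 101110, Corner: 0


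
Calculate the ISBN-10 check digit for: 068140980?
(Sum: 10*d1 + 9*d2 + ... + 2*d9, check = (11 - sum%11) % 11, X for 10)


Weighted sum: 209
209 mod 11 = 0

Check digit: 0


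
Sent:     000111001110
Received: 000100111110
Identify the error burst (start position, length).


XOR: 000011110000

Burst at position 4, length 4


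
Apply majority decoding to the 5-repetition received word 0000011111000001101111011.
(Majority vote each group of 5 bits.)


Groups: 00000, 11111, 00000, 11011, 11011
Majority votes: 01011

01011


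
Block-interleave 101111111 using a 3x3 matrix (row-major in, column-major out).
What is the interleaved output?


Matrix:
  101
  111
  111
Read columns: 111011111

111011111


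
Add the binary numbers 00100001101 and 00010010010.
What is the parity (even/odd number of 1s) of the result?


00100001101 = 269
00010010010 = 146
Sum = 415 = 110011111
1s count = 7

odd parity (7 ones in 110011111)


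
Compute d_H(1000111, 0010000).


XOR: 1010111
Count of 1s: 5

5


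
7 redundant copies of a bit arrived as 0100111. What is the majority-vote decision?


Ones: 4 out of 7
Threshold: 4

1 (4/7 voted 1)


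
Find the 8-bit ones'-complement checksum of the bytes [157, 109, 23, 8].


Sum = 297 mod 256 = 41
Complement = 214

214


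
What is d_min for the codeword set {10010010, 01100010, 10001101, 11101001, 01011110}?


Comparing all pairs, minimum distance: 3
Can detect 2 errors, correct 1 errors

3


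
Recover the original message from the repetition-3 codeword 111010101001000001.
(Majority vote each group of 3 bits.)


Groups: 111, 010, 101, 001, 000, 001
Majority votes: 101000

101000


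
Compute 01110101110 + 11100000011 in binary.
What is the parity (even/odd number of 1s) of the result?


01110101110 = 942
11100000011 = 1795
Sum = 2737 = 101010110001
1s count = 6

even parity (6 ones in 101010110001)


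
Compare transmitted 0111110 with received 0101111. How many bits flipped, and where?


XOR: 0010001

2 error(s) at position(s): 2, 6


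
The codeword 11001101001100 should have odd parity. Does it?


Number of 1s: 7

Yes, parity is correct (7 ones)


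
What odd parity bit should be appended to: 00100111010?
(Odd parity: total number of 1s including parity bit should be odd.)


Number of 1s in data: 5
Parity bit: 0

0


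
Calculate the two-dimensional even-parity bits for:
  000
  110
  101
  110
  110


Row parities: 00000
Column parities: 011

Row P: 00000, Col P: 011, Corner: 0


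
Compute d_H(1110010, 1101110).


XOR: 0011100
Count of 1s: 3

3


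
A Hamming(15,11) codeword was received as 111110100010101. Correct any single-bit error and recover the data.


Syndrome = 15: error at position 15

Data: 11010010100 (corrected bit 15)


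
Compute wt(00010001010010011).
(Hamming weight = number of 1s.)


Counting 1s in 00010001010010011

6


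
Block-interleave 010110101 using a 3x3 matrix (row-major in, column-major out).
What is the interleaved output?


Matrix:
  010
  110
  101
Read columns: 011110001

011110001


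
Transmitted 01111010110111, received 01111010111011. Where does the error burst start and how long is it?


XOR: 00000000001100

Burst at position 10, length 2


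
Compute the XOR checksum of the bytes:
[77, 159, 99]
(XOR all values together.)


XOR chain: 77 ^ 159 ^ 99 = 177

177


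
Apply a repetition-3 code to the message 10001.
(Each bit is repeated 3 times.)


Each bit -> 3 copies

111000000000111


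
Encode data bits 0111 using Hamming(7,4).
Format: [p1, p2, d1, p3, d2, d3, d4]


Parity bits: p1=0, p2=0, p3=1

0001111


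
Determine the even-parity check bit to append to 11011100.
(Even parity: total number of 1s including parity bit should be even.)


Number of 1s in data: 5
Parity bit: 1

1


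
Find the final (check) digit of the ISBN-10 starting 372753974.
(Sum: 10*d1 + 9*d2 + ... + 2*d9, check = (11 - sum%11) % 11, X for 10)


Weighted sum: 268
268 mod 11 = 4

Check digit: 7


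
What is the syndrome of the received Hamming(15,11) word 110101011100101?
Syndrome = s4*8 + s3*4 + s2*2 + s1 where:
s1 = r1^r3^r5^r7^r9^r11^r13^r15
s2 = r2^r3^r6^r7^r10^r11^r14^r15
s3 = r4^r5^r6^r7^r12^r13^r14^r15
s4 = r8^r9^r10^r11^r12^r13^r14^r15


s1=0, s2=0, s3=0, s4=1

Syndrome = 8 (error at position 8)


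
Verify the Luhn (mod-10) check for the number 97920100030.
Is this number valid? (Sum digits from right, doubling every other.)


Luhn sum = 35
35 mod 10 = 5

Invalid (Luhn sum mod 10 = 5)


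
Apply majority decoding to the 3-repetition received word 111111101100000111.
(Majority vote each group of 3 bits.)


Groups: 111, 111, 101, 100, 000, 111
Majority votes: 111001

111001


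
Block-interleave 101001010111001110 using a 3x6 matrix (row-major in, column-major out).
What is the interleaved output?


Matrix:
  101001
  010111
  001110
Read columns: 100010101011011110

100010101011011110


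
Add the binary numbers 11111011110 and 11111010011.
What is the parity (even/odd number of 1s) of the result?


11111011110 = 2014
11111010011 = 2003
Sum = 4017 = 111110110001
1s count = 8

even parity (8 ones in 111110110001)


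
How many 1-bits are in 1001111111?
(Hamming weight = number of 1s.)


Counting 1s in 1001111111

8


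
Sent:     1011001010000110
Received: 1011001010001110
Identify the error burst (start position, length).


XOR: 0000000000001000

Burst at position 12, length 1


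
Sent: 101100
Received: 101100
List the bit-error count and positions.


XOR: 000000

0 errors (received matches sent)


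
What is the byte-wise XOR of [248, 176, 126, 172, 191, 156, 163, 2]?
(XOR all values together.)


XOR chain: 248 ^ 176 ^ 126 ^ 172 ^ 191 ^ 156 ^ 163 ^ 2 = 24

24


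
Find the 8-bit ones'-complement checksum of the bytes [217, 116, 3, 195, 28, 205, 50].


Sum = 814 mod 256 = 46
Complement = 209

209


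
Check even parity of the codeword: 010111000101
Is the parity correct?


Number of 1s: 6

Yes, parity is correct (6 ones)


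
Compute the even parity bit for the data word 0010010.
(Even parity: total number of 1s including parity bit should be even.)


Number of 1s in data: 2
Parity bit: 0

0


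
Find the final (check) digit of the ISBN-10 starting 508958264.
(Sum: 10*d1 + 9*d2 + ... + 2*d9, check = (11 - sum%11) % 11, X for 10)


Weighted sum: 281
281 mod 11 = 6

Check digit: 5


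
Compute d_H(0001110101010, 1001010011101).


XOR: 1000100110111
Count of 1s: 7

7


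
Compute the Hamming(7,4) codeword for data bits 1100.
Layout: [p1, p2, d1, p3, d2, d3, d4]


Parity bits: p1=0, p2=1, p3=1

0111100


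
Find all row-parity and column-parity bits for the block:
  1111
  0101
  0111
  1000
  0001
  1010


Row parities: 001110
Column parities: 1110

Row P: 001110, Col P: 1110, Corner: 1


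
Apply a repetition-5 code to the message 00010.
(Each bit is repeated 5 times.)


Each bit -> 5 copies

0000000000000001111100000


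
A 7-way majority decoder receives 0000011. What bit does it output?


Ones: 2 out of 7
Threshold: 4

0 (2/7 voted 1)


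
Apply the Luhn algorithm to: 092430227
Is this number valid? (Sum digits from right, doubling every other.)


Luhn sum = 35
35 mod 10 = 5

Invalid (Luhn sum mod 10 = 5)


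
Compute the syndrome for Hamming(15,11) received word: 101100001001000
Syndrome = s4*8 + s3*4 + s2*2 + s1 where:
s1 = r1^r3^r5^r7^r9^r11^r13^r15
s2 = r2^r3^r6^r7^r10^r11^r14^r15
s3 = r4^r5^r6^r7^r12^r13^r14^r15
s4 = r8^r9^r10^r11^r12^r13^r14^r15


s1=1, s2=1, s3=0, s4=0

Syndrome = 3 (error at position 3)


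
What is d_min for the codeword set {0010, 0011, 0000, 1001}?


Comparing all pairs, minimum distance: 1
Can detect 0 errors, correct 0 errors

1


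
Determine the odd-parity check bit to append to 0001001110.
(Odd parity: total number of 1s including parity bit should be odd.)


Number of 1s in data: 4
Parity bit: 1

1


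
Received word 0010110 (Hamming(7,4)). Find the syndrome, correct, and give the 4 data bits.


Syndrome = 0: no error detected

Data: 1110 (no errors)


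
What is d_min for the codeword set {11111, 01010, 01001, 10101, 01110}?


Comparing all pairs, minimum distance: 1
Can detect 0 errors, correct 0 errors

1


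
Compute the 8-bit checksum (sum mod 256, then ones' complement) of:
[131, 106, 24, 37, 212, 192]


Sum = 702 mod 256 = 190
Complement = 65

65


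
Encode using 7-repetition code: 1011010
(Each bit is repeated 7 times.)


Each bit -> 7 copies

1111111000000011111111111111000000011111110000000


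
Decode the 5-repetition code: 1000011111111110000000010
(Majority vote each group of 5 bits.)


Groups: 10000, 11111, 11111, 00000, 00010
Majority votes: 01100

01100


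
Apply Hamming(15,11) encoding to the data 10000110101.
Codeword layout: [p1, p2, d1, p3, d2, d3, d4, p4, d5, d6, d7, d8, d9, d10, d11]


Parity bits: p1=0, p2=0, p3=0, p4=0

001000000110101


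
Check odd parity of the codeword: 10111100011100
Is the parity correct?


Number of 1s: 8

No, parity error (8 ones)


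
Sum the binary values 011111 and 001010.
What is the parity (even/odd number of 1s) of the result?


011111 = 31
001010 = 10
Sum = 41 = 101001
1s count = 3

odd parity (3 ones in 101001)


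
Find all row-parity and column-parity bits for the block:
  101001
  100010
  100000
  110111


Row parities: 1011
Column parities: 011100

Row P: 1011, Col P: 011100, Corner: 1


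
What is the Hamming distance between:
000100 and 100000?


XOR: 100100
Count of 1s: 2

2


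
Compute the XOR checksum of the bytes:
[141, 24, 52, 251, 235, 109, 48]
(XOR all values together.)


XOR chain: 141 ^ 24 ^ 52 ^ 251 ^ 235 ^ 109 ^ 48 = 236

236


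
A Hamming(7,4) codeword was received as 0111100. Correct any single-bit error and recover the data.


Syndrome = 0: no error detected

Data: 1100 (no errors)


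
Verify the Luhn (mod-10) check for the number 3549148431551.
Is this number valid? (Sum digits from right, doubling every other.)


Luhn sum = 54
54 mod 10 = 4

Invalid (Luhn sum mod 10 = 4)


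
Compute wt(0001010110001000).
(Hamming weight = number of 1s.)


Counting 1s in 0001010110001000

5


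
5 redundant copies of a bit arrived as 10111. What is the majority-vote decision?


Ones: 4 out of 5
Threshold: 3

1 (4/5 voted 1)


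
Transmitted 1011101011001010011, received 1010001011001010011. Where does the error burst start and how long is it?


XOR: 0001100000000000000

Burst at position 3, length 2


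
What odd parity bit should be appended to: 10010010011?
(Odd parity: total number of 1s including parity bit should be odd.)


Number of 1s in data: 5
Parity bit: 0

0


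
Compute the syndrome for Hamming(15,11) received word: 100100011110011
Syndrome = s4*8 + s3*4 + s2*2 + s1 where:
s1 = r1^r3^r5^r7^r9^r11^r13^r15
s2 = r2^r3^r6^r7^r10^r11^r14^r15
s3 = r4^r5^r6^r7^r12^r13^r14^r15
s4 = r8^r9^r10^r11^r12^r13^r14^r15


s1=0, s2=0, s3=1, s4=0

Syndrome = 4 (error at position 4)


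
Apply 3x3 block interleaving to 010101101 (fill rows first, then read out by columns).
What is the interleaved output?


Matrix:
  010
  101
  101
Read columns: 011100011

011100011


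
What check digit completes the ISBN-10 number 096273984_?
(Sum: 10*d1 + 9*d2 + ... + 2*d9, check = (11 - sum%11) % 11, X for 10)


Weighted sum: 268
268 mod 11 = 4

Check digit: 7


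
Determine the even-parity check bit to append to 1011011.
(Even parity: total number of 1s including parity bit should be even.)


Number of 1s in data: 5
Parity bit: 1

1


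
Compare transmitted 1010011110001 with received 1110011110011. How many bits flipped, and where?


XOR: 0100000000010

2 error(s) at position(s): 1, 11


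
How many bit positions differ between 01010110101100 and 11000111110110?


XOR: 10010001011010
Count of 1s: 6

6


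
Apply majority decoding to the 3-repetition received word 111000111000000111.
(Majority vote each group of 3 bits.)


Groups: 111, 000, 111, 000, 000, 111
Majority votes: 101001

101001


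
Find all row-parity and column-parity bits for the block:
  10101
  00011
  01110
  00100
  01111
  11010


Row parities: 101101
Column parities: 01001

Row P: 101101, Col P: 01001, Corner: 0


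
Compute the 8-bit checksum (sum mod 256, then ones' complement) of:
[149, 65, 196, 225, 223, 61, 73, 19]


Sum = 1011 mod 256 = 243
Complement = 12

12


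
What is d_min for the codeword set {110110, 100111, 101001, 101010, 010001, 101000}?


Comparing all pairs, minimum distance: 1
Can detect 0 errors, correct 0 errors

1


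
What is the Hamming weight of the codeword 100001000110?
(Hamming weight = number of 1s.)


Counting 1s in 100001000110

4


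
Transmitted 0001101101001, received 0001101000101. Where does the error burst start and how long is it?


XOR: 0000000101100

Burst at position 7, length 4


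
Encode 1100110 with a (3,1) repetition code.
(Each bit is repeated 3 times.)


Each bit -> 3 copies

111111000000111111000


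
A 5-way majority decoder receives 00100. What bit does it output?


Ones: 1 out of 5
Threshold: 3

0 (1/5 voted 1)


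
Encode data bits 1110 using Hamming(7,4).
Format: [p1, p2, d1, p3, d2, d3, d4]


Parity bits: p1=0, p2=0, p3=0

0010110


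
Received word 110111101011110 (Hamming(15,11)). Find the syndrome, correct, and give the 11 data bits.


Syndrome = 14: error at position 14

Data: 01111011100 (corrected bit 14)


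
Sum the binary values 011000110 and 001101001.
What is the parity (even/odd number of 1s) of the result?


011000110 = 198
001101001 = 105
Sum = 303 = 100101111
1s count = 6

even parity (6 ones in 100101111)


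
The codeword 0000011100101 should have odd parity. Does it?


Number of 1s: 5

Yes, parity is correct (5 ones)


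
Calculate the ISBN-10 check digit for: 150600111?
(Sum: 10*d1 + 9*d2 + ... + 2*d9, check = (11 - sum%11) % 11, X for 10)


Weighted sum: 106
106 mod 11 = 7

Check digit: 4


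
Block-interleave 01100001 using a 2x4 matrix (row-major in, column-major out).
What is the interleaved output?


Matrix:
  0110
  0001
Read columns: 00101001

00101001


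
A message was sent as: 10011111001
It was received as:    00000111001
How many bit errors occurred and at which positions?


XOR: 10011000000

3 error(s) at position(s): 0, 3, 4


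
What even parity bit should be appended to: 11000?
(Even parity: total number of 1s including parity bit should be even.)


Number of 1s in data: 2
Parity bit: 0

0


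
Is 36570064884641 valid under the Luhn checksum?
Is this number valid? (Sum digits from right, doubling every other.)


Luhn sum = 65
65 mod 10 = 5

Invalid (Luhn sum mod 10 = 5)


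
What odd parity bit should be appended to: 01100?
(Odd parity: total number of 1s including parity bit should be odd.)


Number of 1s in data: 2
Parity bit: 1

1


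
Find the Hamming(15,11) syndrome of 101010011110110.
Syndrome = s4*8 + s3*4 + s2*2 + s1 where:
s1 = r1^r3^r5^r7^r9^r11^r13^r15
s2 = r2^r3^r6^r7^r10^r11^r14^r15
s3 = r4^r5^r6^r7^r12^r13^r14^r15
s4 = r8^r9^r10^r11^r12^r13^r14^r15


s1=0, s2=0, s3=1, s4=0

Syndrome = 4 (error at position 4)


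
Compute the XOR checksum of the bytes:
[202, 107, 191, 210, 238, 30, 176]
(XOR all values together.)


XOR chain: 202 ^ 107 ^ 191 ^ 210 ^ 238 ^ 30 ^ 176 = 140

140


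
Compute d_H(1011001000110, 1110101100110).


XOR: 0101100100000
Count of 1s: 4

4


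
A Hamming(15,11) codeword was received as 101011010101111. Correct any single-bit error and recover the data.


Syndrome = 3: error at position 3

Data: 01100101111 (corrected bit 3)


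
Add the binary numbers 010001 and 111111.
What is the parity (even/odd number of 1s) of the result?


010001 = 17
111111 = 63
Sum = 80 = 1010000
1s count = 2

even parity (2 ones in 1010000)


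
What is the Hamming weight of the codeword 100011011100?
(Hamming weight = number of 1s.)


Counting 1s in 100011011100

6


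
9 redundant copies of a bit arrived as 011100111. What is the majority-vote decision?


Ones: 6 out of 9
Threshold: 5

1 (6/9 voted 1)


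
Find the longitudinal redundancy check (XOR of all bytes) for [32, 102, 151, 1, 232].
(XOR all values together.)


XOR chain: 32 ^ 102 ^ 151 ^ 1 ^ 232 = 56

56


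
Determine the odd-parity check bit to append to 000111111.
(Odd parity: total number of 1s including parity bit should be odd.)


Number of 1s in data: 6
Parity bit: 1

1


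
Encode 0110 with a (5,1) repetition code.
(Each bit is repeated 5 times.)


Each bit -> 5 copies

00000111111111100000


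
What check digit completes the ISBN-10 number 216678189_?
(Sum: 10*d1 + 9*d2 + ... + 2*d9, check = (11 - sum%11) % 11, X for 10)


Weighted sum: 247
247 mod 11 = 5

Check digit: 6


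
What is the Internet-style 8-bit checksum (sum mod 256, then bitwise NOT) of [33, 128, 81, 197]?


Sum = 439 mod 256 = 183
Complement = 72

72


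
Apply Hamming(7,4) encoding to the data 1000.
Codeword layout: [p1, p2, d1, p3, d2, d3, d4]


Parity bits: p1=1, p2=1, p3=0

1110000


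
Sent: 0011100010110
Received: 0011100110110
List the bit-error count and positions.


XOR: 0000000100000

1 error(s) at position(s): 7


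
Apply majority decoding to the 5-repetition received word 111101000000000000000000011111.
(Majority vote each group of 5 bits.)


Groups: 11110, 10000, 00000, 00000, 00000, 11111
Majority votes: 100001

100001


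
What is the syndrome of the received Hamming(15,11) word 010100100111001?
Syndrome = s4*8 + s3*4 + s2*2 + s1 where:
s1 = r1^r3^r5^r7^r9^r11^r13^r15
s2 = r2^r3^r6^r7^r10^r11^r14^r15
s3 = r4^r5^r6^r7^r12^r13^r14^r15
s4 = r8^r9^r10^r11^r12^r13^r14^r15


s1=1, s2=1, s3=0, s4=0

Syndrome = 3 (error at position 3)


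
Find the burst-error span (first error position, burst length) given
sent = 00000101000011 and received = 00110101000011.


XOR: 00110000000000

Burst at position 2, length 2


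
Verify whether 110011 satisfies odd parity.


Number of 1s: 4

No, parity error (4 ones)


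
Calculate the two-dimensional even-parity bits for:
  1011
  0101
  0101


Row parities: 100
Column parities: 1011

Row P: 100, Col P: 1011, Corner: 1


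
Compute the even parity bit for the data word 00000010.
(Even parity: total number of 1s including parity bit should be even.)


Number of 1s in data: 1
Parity bit: 1

1


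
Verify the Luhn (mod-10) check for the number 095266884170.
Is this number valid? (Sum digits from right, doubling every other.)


Luhn sum = 50
50 mod 10 = 0

Valid (Luhn sum mod 10 = 0)


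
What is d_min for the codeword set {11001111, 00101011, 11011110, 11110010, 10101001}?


Comparing all pairs, minimum distance: 2
Can detect 1 errors, correct 0 errors

2


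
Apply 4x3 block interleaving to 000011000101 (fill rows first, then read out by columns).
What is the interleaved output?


Matrix:
  000
  011
  000
  101
Read columns: 000101000101

000101000101


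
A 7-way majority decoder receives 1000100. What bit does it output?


Ones: 2 out of 7
Threshold: 4

0 (2/7 voted 1)


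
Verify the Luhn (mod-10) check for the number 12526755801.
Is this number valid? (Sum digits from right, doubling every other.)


Luhn sum = 40
40 mod 10 = 0

Valid (Luhn sum mod 10 = 0)


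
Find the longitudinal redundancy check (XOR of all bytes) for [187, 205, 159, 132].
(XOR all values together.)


XOR chain: 187 ^ 205 ^ 159 ^ 132 = 109

109


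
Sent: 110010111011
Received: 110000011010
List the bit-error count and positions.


XOR: 000010100001

3 error(s) at position(s): 4, 6, 11


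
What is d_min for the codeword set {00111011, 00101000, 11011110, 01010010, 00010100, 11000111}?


Comparing all pairs, minimum distance: 3
Can detect 2 errors, correct 1 errors

3


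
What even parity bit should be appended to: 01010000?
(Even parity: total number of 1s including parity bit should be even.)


Number of 1s in data: 2
Parity bit: 0

0


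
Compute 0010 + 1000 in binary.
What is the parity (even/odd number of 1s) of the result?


0010 = 2
1000 = 8
Sum = 10 = 1010
1s count = 2

even parity (2 ones in 1010)


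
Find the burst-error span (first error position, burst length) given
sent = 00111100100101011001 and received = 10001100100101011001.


XOR: 10110000000000000000

Burst at position 0, length 4


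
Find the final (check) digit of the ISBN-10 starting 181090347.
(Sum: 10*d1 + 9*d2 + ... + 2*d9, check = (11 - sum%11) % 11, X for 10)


Weighted sum: 182
182 mod 11 = 6

Check digit: 5


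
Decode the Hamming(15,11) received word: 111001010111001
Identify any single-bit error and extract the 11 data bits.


Syndrome = 12: error at position 12

Data: 10100110001 (corrected bit 12)


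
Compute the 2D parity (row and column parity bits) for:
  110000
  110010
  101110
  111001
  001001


Row parities: 01000
Column parities: 011100

Row P: 01000, Col P: 011100, Corner: 1


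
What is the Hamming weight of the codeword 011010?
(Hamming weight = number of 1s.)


Counting 1s in 011010

3


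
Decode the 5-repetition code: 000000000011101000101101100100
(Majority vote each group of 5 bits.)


Groups: 00000, 00000, 11101, 00010, 11011, 00100
Majority votes: 001010

001010


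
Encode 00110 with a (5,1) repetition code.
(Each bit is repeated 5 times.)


Each bit -> 5 copies

0000000000111111111100000


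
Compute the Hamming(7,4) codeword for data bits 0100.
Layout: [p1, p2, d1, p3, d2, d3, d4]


Parity bits: p1=1, p2=0, p3=1

1001100


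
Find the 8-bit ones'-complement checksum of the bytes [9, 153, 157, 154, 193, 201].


Sum = 867 mod 256 = 99
Complement = 156

156


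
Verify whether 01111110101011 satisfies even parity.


Number of 1s: 10

Yes, parity is correct (10 ones)


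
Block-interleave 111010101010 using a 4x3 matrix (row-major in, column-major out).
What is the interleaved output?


Matrix:
  111
  010
  101
  010
Read columns: 101011011010

101011011010


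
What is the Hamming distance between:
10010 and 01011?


XOR: 11001
Count of 1s: 3

3


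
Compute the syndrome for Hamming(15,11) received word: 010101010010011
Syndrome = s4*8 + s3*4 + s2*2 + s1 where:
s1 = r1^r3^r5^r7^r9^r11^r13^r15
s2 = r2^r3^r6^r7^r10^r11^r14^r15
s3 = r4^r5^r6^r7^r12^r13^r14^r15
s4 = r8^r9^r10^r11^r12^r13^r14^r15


s1=0, s2=1, s3=0, s4=0

Syndrome = 2 (error at position 2)


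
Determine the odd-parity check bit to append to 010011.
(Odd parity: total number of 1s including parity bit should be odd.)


Number of 1s in data: 3
Parity bit: 0

0


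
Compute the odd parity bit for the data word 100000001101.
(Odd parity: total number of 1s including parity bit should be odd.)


Number of 1s in data: 4
Parity bit: 1

1


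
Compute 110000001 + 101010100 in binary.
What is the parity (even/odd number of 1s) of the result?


110000001 = 385
101010100 = 340
Sum = 725 = 1011010101
1s count = 6

even parity (6 ones in 1011010101)


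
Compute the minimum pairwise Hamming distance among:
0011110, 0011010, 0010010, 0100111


Comparing all pairs, minimum distance: 1
Can detect 0 errors, correct 0 errors

1


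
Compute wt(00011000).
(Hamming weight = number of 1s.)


Counting 1s in 00011000

2


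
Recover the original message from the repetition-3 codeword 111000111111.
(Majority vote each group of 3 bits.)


Groups: 111, 000, 111, 111
Majority votes: 1011

1011


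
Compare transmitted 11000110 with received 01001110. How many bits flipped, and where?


XOR: 10001000

2 error(s) at position(s): 0, 4


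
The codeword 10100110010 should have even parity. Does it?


Number of 1s: 5

No, parity error (5 ones)


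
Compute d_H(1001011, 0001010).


XOR: 1000001
Count of 1s: 2

2


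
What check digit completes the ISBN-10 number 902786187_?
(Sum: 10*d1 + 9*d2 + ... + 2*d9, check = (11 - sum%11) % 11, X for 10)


Weighted sum: 275
275 mod 11 = 0

Check digit: 0


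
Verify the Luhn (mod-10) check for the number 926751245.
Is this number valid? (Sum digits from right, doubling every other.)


Luhn sum = 46
46 mod 10 = 6

Invalid (Luhn sum mod 10 = 6)


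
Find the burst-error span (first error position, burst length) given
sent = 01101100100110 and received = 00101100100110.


XOR: 01000000000000

Burst at position 1, length 1


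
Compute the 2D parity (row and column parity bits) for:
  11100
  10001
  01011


Row parities: 101
Column parities: 00110

Row P: 101, Col P: 00110, Corner: 0


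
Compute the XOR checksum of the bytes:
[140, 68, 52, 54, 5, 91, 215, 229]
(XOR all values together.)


XOR chain: 140 ^ 68 ^ 52 ^ 54 ^ 5 ^ 91 ^ 215 ^ 229 = 166

166


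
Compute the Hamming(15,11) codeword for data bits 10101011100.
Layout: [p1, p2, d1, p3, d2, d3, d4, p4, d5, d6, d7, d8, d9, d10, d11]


Parity bits: p1=0, p2=1, p3=1, p4=0

011101001011100


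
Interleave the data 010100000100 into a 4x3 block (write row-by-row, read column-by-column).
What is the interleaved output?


Matrix:
  010
  100
  000
  100
Read columns: 010110000000

010110000000


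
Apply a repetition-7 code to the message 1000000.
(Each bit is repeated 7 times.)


Each bit -> 7 copies

1111111000000000000000000000000000000000000000000


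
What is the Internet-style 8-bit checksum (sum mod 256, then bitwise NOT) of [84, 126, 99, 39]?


Sum = 348 mod 256 = 92
Complement = 163

163


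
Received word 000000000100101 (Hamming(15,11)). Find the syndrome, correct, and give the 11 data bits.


Syndrome = 8: error at position 8

Data: 00000100101 (corrected bit 8)


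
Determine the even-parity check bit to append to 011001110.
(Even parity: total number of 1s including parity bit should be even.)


Number of 1s in data: 5
Parity bit: 1

1


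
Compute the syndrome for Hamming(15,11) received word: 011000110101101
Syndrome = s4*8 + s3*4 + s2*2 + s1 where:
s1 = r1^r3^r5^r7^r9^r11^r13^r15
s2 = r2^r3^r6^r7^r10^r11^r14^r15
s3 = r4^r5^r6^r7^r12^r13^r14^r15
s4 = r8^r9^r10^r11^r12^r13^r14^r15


s1=0, s2=1, s3=0, s4=1

Syndrome = 10 (error at position 10)


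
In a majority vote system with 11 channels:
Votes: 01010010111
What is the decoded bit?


Ones: 6 out of 11
Threshold: 6

1 (6/11 voted 1)


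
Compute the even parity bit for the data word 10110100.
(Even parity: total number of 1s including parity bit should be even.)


Number of 1s in data: 4
Parity bit: 0

0


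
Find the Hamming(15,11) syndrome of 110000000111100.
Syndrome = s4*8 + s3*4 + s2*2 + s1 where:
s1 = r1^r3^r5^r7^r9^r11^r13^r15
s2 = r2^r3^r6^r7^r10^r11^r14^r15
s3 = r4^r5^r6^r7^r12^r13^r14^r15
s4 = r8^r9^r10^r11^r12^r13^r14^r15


s1=1, s2=1, s3=0, s4=0

Syndrome = 3 (error at position 3)


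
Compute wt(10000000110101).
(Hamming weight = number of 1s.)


Counting 1s in 10000000110101

5


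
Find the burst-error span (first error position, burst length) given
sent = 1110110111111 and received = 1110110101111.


XOR: 0000000010000

Burst at position 8, length 1


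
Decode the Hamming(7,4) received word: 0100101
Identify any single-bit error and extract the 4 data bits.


Syndrome = 0: no error detected

Data: 0101 (no errors)


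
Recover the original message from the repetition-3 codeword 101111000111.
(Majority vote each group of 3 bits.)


Groups: 101, 111, 000, 111
Majority votes: 1101

1101


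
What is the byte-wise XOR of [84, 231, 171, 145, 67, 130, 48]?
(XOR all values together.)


XOR chain: 84 ^ 231 ^ 171 ^ 145 ^ 67 ^ 130 ^ 48 = 120

120


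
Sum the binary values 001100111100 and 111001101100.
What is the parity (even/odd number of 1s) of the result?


001100111100 = 828
111001101100 = 3692
Sum = 4520 = 1000110101000
1s count = 5

odd parity (5 ones in 1000110101000)


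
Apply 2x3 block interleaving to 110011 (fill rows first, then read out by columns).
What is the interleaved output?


Matrix:
  110
  011
Read columns: 101101

101101


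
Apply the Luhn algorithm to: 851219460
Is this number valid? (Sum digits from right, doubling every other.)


Luhn sum = 31
31 mod 10 = 1

Invalid (Luhn sum mod 10 = 1)


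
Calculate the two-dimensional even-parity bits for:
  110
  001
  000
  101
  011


Row parities: 01000
Column parities: 001

Row P: 01000, Col P: 001, Corner: 1


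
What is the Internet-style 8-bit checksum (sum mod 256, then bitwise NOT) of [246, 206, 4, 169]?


Sum = 625 mod 256 = 113
Complement = 142

142


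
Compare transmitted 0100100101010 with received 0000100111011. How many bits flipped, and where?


XOR: 0100000010001

3 error(s) at position(s): 1, 8, 12


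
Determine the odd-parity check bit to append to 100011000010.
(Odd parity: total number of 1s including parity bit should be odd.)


Number of 1s in data: 4
Parity bit: 1

1


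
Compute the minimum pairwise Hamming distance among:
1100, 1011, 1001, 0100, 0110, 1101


Comparing all pairs, minimum distance: 1
Can detect 0 errors, correct 0 errors

1


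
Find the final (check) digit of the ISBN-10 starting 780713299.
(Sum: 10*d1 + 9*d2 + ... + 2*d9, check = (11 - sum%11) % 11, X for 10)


Weighted sum: 265
265 mod 11 = 1

Check digit: X


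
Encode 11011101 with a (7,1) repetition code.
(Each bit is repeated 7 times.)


Each bit -> 7 copies

11111111111111000000011111111111111111111100000001111111


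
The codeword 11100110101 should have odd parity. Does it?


Number of 1s: 7

Yes, parity is correct (7 ones)


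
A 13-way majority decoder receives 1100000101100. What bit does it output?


Ones: 5 out of 13
Threshold: 7

0 (5/13 voted 1)


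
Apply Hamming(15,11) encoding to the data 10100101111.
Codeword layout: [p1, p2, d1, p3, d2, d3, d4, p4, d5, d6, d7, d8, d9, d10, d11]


Parity bits: p1=1, p2=1, p3=1, p4=1

111101010101111


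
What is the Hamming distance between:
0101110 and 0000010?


XOR: 0101100
Count of 1s: 3

3


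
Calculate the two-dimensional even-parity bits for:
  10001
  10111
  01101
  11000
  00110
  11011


Row parities: 001000
Column parities: 01110

Row P: 001000, Col P: 01110, Corner: 1


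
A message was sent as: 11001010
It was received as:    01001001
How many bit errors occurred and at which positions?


XOR: 10000011

3 error(s) at position(s): 0, 6, 7


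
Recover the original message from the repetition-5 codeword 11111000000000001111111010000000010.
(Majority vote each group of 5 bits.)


Groups: 11111, 00000, 00000, 01111, 11101, 00000, 00010
Majority votes: 1001100

1001100


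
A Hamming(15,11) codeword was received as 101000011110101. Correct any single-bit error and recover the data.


Syndrome = 0: no error detected

Data: 10001110101 (no errors)


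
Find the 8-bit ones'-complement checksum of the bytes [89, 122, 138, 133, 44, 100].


Sum = 626 mod 256 = 114
Complement = 141

141


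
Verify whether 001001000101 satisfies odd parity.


Number of 1s: 4

No, parity error (4 ones)


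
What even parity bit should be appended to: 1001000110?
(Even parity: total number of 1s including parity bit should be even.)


Number of 1s in data: 4
Parity bit: 0

0


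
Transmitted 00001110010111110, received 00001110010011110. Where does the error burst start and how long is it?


XOR: 00000000000100000

Burst at position 11, length 1


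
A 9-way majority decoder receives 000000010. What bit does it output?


Ones: 1 out of 9
Threshold: 5

0 (1/9 voted 1)


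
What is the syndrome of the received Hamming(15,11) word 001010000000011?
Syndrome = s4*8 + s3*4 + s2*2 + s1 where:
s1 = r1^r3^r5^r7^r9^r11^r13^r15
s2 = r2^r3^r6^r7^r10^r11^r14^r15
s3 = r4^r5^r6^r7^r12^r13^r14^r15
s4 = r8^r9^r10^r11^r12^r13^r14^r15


s1=1, s2=1, s3=1, s4=0

Syndrome = 7 (error at position 7)


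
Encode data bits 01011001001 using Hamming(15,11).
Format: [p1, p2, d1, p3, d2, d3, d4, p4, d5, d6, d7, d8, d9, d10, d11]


Parity bits: p1=0, p2=0, p3=0, p4=1

000010111001001


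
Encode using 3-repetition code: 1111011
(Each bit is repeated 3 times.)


Each bit -> 3 copies

111111111111000111111


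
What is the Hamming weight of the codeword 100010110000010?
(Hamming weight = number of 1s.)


Counting 1s in 100010110000010

5


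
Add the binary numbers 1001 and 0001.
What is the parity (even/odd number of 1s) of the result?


1001 = 9
0001 = 1
Sum = 10 = 1010
1s count = 2

even parity (2 ones in 1010)


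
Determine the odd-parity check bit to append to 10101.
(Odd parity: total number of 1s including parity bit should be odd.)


Number of 1s in data: 3
Parity bit: 0

0


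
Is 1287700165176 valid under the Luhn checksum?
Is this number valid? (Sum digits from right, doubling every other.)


Luhn sum = 46
46 mod 10 = 6

Invalid (Luhn sum mod 10 = 6)


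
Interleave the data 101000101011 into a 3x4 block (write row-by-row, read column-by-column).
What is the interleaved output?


Matrix:
  1010
  0010
  1011
Read columns: 101000111001

101000111001


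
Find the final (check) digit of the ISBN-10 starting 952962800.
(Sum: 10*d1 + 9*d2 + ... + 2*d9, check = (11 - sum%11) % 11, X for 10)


Weighted sum: 292
292 mod 11 = 6

Check digit: 5


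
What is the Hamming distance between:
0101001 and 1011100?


XOR: 1110101
Count of 1s: 5

5


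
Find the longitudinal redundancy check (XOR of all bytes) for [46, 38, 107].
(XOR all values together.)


XOR chain: 46 ^ 38 ^ 107 = 99

99


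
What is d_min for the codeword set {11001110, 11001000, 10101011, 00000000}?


Comparing all pairs, minimum distance: 2
Can detect 1 errors, correct 0 errors

2


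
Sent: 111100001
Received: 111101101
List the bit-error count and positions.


XOR: 000001100

2 error(s) at position(s): 5, 6
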